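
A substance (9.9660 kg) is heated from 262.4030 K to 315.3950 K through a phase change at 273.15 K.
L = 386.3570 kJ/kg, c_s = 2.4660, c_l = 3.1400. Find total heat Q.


Q1 (sensible, solid) = 9.9660 * 2.4660 * 10.7470 = 264.1199 kJ
Q2 (latent) = 9.9660 * 386.3570 = 3850.4339 kJ
Q3 (sensible, liquid) = 9.9660 * 3.1400 * 42.2450 = 1321.9829 kJ
Q_total = 5436.5367 kJ

5436.5367 kJ


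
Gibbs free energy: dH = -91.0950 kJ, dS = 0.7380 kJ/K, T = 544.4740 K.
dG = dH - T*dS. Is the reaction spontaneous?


T*dS = 544.4740 * 0.7380 = 401.8218 kJ
dG = -91.0950 - 401.8218 = -492.9168 kJ (spontaneous)

dG = -492.9168 kJ, spontaneous


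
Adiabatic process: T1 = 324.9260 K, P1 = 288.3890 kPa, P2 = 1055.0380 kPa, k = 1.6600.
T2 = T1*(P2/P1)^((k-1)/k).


(k-1)/k = 0.3976
(P2/P1)^exp = 1.6748
T2 = 324.9260 * 1.6748 = 544.1804 K

544.1804 K


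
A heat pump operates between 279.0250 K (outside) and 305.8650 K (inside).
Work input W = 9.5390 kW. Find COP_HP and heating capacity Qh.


COP = 305.8650 / 26.8400 = 11.3959
Qh = 11.3959 * 9.5390 = 108.7052 kW

COP = 11.3959, Qh = 108.7052 kW


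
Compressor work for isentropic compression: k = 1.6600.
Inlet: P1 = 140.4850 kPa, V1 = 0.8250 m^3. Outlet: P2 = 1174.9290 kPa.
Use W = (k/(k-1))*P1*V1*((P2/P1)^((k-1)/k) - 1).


(k-1)/k = 0.3976
(P2/P1)^exp = 2.3266
W = 2.5152 * 140.4850 * 0.8250 * (2.3266 - 1) = 386.7254 kJ

386.7254 kJ


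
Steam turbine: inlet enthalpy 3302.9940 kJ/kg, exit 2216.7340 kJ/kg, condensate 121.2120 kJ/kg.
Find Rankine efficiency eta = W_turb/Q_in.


W = 1086.2600 kJ/kg
Q_in = 3181.7820 kJ/kg
eta = 0.3414 = 34.1400%

eta = 34.1400%


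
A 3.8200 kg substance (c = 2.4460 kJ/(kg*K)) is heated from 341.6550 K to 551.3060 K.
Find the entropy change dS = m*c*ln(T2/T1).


T2/T1 = 1.6136
ln(T2/T1) = 0.4785
dS = 3.8200 * 2.4460 * 0.4785 = 4.4709 kJ/K

4.4709 kJ/K


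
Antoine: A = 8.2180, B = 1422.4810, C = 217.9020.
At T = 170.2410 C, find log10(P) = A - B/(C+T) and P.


C+T = 388.1430
B/(C+T) = 3.6648
log10(P) = 8.2180 - 3.6648 = 4.5532
P = 10^4.5532 = 35740.6590 mmHg

35740.6590 mmHg


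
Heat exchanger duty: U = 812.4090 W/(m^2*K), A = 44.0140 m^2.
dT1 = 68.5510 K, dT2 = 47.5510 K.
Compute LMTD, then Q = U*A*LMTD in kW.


LMTD = 57.4123 K
Q = 812.4090 * 44.0140 * 57.4123 = 2052913.4193 W = 2052.9134 kW

2052.9134 kW


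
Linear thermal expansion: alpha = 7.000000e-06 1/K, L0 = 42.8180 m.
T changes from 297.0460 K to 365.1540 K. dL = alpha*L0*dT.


dT = 68.1080 K
dL = 7.000000e-06 * 42.8180 * 68.1080 = 0.020414 m
L_final = 42.838414 m

dL = 0.020414 m


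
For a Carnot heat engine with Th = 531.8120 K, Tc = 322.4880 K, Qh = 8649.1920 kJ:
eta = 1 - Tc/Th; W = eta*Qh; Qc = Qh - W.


eta = 1 - 322.4880/531.8120 = 0.3936
W = 0.3936 * 8649.1920 = 3404.3675 kJ
Qc = 8649.1920 - 3404.3675 = 5244.8245 kJ

eta = 39.3605%, W = 3404.3675 kJ, Qc = 5244.8245 kJ


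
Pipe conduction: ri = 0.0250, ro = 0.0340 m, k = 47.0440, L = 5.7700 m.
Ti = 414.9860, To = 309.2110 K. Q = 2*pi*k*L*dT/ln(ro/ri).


dT = 105.7750 K
ln(ro/ri) = 0.3075
Q = 2*pi*47.0440*5.7700*105.7750 / 0.3075 = 586704.5367 W

586704.5367 W


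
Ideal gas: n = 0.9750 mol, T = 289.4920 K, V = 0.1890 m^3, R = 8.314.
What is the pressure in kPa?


P = nRT/V = 0.9750 * 8.314 * 289.4920 / 0.1890
= 2346.6656 / 0.1890 = 12416.2200 Pa = 12.4162 kPa

12.4162 kPa


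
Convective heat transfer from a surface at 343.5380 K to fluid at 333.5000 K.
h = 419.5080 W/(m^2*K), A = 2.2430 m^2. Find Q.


dT = 10.0380 K
Q = 419.5080 * 2.2430 * 10.0380 = 9445.3208 W

9445.3208 W


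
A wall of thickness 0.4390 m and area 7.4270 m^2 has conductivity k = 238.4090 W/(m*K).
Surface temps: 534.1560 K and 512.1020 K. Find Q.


dT = 22.0540 K
Q = 238.4090 * 7.4270 * 22.0540 / 0.4390 = 88952.6560 W

88952.6560 W


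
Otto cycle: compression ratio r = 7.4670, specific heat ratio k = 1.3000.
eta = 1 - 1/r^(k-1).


r^(k-1) = 1.8279
eta = 1 - 1/1.8279 = 0.4529 = 45.2913%

45.2913%


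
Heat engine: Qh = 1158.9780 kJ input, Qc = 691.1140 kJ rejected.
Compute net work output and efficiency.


W = 1158.9780 - 691.1140 = 467.8640 kJ
eta = 467.8640 / 1158.9780 = 0.4037 = 40.3687%

W = 467.8640 kJ, eta = 40.3687%


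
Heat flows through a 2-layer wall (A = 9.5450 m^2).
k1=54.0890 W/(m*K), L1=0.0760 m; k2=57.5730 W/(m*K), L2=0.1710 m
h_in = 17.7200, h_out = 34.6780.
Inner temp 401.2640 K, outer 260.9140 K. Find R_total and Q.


R_conv_in = 1/(17.7200*9.5450) = 0.0059
R_1 = 0.0760/(54.0890*9.5450) = 0.0001
R_2 = 0.1710/(57.5730*9.5450) = 0.0003
R_conv_out = 1/(34.6780*9.5450) = 0.0030
R_total = 0.0094 K/W
Q = 140.3500 / 0.0094 = 14943.7809 W

R_total = 0.0094 K/W, Q = 14943.7809 W


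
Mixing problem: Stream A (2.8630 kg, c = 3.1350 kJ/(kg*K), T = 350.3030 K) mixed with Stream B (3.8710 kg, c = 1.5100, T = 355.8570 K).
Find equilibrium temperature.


num = 5224.2052
den = 14.8207
Tf = 352.4935 K

352.4935 K


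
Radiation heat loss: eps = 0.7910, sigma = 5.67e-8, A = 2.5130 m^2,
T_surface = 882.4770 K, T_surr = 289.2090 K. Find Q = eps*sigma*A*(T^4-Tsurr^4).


T^4 = 6.0648e+11
Tsurr^4 = 6.9960e+09
Q = 0.7910 * 5.67e-8 * 2.5130 * 5.9948e+11 = 67565.7685 W

67565.7685 W


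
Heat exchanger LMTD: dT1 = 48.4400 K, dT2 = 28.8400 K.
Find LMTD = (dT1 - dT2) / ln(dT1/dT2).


dT1/dT2 = 1.6796
ln(dT1/dT2) = 0.5186
LMTD = 19.6000 / 0.5186 = 37.7968 K

37.7968 K


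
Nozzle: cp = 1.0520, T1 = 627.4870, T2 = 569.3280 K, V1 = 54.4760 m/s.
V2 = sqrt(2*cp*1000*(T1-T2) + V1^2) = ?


dT = 58.1590 K
2*cp*1000*dT = 122366.5360
V1^2 = 2967.6346
V2 = sqrt(125334.1706) = 354.0257 m/s

354.0257 m/s


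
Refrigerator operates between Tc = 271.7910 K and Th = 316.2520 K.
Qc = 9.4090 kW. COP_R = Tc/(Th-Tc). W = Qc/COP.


COP = 271.7910 / 44.4610 = 6.1130
W = 9.4090 / 6.1130 = 1.5392 kW

COP = 6.1130, W = 1.5392 kW


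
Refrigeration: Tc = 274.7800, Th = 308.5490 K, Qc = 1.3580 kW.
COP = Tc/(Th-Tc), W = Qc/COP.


COP = 274.7800 / 33.7690 = 8.1370
W = 1.3580 / 8.1370 = 0.1669 kW

COP = 8.1370, W = 0.1669 kW


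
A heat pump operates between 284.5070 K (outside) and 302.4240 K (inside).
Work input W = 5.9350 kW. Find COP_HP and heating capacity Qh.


COP = 302.4240 / 17.9170 = 16.8792
Qh = 16.8792 * 5.9350 = 100.1778 kW

COP = 16.8792, Qh = 100.1778 kW


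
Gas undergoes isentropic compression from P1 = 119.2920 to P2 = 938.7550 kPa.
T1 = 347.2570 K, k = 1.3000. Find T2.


(k-1)/k = 0.2308
(P2/P1)^exp = 1.6097
T2 = 347.2570 * 1.6097 = 558.9933 K

558.9933 K


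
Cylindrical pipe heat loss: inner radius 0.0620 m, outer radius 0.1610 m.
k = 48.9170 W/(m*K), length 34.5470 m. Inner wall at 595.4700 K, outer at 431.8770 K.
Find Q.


dT = 163.5930 K
ln(ro/ri) = 0.9543
Q = 2*pi*48.9170*34.5470*163.5930 / 0.9543 = 1820302.1326 W

1820302.1326 W


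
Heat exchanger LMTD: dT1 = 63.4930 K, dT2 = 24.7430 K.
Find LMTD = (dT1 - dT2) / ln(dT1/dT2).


dT1/dT2 = 2.5661
ln(dT1/dT2) = 0.9424
LMTD = 38.7500 / 0.9424 = 41.1190 K

41.1190 K


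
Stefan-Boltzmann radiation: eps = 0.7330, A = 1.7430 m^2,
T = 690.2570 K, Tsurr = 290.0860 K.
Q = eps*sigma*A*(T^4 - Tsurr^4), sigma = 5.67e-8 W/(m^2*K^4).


T^4 = 2.2701e+11
Tsurr^4 = 7.0812e+09
Q = 0.7330 * 5.67e-8 * 1.7430 * 2.1993e+11 = 15931.7966 W

15931.7966 W


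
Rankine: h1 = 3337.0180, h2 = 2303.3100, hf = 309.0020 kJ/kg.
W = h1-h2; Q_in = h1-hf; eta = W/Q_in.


W = 1033.7080 kJ/kg
Q_in = 3028.0160 kJ/kg
eta = 0.3414 = 34.1381%

eta = 34.1381%


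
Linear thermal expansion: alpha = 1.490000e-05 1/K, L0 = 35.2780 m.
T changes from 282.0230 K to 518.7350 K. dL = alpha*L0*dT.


dT = 236.7120 K
dL = 1.490000e-05 * 35.2780 * 236.7120 = 0.124426 m
L_final = 35.402426 m

dL = 0.124426 m


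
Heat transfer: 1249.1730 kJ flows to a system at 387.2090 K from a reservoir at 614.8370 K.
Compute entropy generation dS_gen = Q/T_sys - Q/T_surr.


dS_sys = 1249.1730/387.2090 = 3.2261 kJ/K
dS_surr = -1249.1730/614.8370 = -2.0317 kJ/K
dS_gen = 3.2261 - 2.0317 = 1.1944 kJ/K (irreversible)

dS_gen = 1.1944 kJ/K, irreversible


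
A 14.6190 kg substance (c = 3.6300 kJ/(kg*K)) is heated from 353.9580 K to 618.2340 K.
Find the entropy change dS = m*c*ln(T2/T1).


T2/T1 = 1.7466
ln(T2/T1) = 0.5577
dS = 14.6190 * 3.6300 * 0.5577 = 29.5949 kJ/K

29.5949 kJ/K


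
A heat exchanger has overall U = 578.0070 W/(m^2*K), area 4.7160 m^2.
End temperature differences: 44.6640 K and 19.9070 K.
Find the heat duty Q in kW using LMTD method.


LMTD = 30.6362 K
Q = 578.0070 * 4.7160 * 30.6362 = 83510.6281 W = 83.5106 kW

83.5106 kW


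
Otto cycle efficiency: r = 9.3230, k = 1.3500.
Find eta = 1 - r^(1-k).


r^(k-1) = 2.1845
eta = 1 - 1/2.1845 = 0.5422 = 54.2221%

54.2221%


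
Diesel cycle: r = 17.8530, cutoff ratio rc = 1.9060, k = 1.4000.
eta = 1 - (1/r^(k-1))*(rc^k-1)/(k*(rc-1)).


r^(k-1) = 3.1673
rc^k = 2.4670
eta = 0.6348 = 63.4831%

63.4831%


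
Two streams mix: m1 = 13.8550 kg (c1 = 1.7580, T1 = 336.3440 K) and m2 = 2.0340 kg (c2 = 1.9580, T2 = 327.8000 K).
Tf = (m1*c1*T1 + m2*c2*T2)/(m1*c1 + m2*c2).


num = 9497.8482
den = 28.3397
Tf = 335.1433 K

335.1433 K


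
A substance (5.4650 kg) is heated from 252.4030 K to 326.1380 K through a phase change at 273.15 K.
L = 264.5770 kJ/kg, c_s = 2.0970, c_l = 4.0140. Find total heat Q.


Q1 (sensible, solid) = 5.4650 * 2.0970 * 20.7470 = 237.7628 kJ
Q2 (latent) = 5.4650 * 264.5770 = 1445.9133 kJ
Q3 (sensible, liquid) = 5.4650 * 4.0140 * 52.9880 = 1162.3718 kJ
Q_total = 2846.0479 kJ

2846.0479 kJ


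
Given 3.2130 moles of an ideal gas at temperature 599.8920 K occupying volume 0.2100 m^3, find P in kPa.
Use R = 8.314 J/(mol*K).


P = nRT/V = 3.2130 * 8.314 * 599.8920 / 0.2100
= 16024.8442 / 0.2100 = 76308.7819 Pa = 76.3088 kPa

76.3088 kPa


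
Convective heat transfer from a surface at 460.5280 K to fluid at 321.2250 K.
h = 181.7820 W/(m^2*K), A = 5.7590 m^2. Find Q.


dT = 139.3030 K
Q = 181.7820 * 5.7590 * 139.3030 = 145833.8782 W

145833.8782 W


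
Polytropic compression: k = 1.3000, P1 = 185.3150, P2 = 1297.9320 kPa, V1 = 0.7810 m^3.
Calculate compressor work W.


(k-1)/k = 0.2308
(P2/P1)^exp = 1.5670
W = 4.3333 * 185.3150 * 0.7810 * (1.5670 - 1) = 355.6262 kJ

355.6262 kJ


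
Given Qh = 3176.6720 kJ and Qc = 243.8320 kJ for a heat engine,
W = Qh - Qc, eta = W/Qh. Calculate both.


W = 3176.6720 - 243.8320 = 2932.8400 kJ
eta = 2932.8400 / 3176.6720 = 0.9232 = 92.3243%

W = 2932.8400 kJ, eta = 92.3243%


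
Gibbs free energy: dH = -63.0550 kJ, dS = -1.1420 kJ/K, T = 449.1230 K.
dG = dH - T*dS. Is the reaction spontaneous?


T*dS = 449.1230 * -1.1420 = -512.8985 kJ
dG = -63.0550 + 512.8985 = 449.8435 kJ (non-spontaneous)

dG = 449.8435 kJ, non-spontaneous


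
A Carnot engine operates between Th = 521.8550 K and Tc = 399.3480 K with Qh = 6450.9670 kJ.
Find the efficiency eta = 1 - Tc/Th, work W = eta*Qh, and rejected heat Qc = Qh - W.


eta = 1 - 399.3480/521.8550 = 0.2348
W = 0.2348 * 6450.9670 = 1514.3835 kJ
Qc = 6450.9670 - 1514.3835 = 4936.5835 kJ

eta = 23.4753%, W = 1514.3835 kJ, Qc = 4936.5835 kJ


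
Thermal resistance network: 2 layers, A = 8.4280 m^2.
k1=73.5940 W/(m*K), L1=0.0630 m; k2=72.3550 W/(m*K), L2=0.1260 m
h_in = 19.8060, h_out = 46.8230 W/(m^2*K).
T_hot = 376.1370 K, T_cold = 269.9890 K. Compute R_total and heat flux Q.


R_conv_in = 1/(19.8060*8.4280) = 0.0060
R_1 = 0.0630/(73.5940*8.4280) = 0.0001
R_2 = 0.1260/(72.3550*8.4280) = 0.0002
R_conv_out = 1/(46.8230*8.4280) = 0.0025
R_total = 0.0088 K/W
Q = 106.1480 / 0.0088 = 12017.2544 W

R_total = 0.0088 K/W, Q = 12017.2544 W


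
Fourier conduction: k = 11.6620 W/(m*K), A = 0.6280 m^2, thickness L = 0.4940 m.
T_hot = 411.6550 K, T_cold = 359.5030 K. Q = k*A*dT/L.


dT = 52.1520 K
Q = 11.6620 * 0.6280 * 52.1520 / 0.4940 = 773.1730 W

773.1730 W


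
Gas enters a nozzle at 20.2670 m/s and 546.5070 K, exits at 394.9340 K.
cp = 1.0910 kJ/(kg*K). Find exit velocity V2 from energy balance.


dT = 151.5730 K
2*cp*1000*dT = 330732.2860
V1^2 = 410.7513
V2 = sqrt(331143.0373) = 575.4503 m/s

575.4503 m/s


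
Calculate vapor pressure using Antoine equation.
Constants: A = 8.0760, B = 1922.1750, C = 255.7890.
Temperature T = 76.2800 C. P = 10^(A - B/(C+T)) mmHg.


C+T = 332.0690
B/(C+T) = 5.7885
log10(P) = 8.0760 - 5.7885 = 2.2875
P = 10^2.2875 = 193.8739 mmHg

193.8739 mmHg


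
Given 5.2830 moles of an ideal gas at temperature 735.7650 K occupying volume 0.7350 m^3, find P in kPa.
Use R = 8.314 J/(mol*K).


P = nRT/V = 5.2830 * 8.314 * 735.7650 / 0.7350
= 32316.9046 / 0.7350 = 43968.5776 Pa = 43.9686 kPa

43.9686 kPa


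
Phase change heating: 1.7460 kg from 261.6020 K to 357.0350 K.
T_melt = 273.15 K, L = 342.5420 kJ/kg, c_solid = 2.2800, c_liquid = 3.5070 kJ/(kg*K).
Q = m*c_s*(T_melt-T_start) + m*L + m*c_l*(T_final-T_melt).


Q1 (sensible, solid) = 1.7460 * 2.2800 * 11.5480 = 45.9712 kJ
Q2 (latent) = 1.7460 * 342.5420 = 598.0783 kJ
Q3 (sensible, liquid) = 1.7460 * 3.5070 * 83.8850 = 513.6465 kJ
Q_total = 1157.6960 kJ

1157.6960 kJ


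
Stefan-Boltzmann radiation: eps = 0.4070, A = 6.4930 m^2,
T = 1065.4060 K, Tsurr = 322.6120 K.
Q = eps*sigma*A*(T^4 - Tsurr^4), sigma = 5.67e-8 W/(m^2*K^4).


T^4 = 1.2884e+12
Tsurr^4 = 1.0832e+10
Q = 0.4070 * 5.67e-8 * 6.4930 * 1.2776e+12 = 191432.9548 W

191432.9548 W


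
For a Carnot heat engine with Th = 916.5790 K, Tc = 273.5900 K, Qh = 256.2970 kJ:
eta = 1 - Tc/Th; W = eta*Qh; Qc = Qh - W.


eta = 1 - 273.5900/916.5790 = 0.7015
W = 0.7015 * 256.2970 = 179.7948 kJ
Qc = 256.2970 - 179.7948 = 76.5022 kJ

eta = 70.1510%, W = 179.7948 kJ, Qc = 76.5022 kJ


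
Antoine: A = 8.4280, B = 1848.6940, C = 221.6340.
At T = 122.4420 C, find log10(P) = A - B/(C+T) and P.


C+T = 344.0760
B/(C+T) = 5.3729
log10(P) = 8.4280 - 5.3729 = 3.0551
P = 10^3.0551 = 1135.2110 mmHg

1135.2110 mmHg


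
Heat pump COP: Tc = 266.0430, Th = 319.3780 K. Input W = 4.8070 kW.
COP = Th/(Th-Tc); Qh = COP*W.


COP = 319.3780 / 53.3350 = 5.9882
Qh = 5.9882 * 4.8070 = 28.7850 kW

COP = 5.9882, Qh = 28.7850 kW


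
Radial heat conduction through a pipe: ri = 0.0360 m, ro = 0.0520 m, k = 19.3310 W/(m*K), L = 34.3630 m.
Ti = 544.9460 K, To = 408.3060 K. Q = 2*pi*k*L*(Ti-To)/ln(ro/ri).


dT = 136.6400 K
ln(ro/ri) = 0.3677
Q = 2*pi*19.3310*34.3630*136.6400 / 0.3677 = 1550887.2217 W

1550887.2217 W


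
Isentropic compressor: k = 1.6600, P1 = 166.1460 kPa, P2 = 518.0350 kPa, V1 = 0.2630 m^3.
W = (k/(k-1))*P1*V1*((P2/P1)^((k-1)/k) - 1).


(k-1)/k = 0.3976
(P2/P1)^exp = 1.5717
W = 2.5152 * 166.1460 * 0.2630 * (1.5717 - 1) = 62.8268 kJ

62.8268 kJ


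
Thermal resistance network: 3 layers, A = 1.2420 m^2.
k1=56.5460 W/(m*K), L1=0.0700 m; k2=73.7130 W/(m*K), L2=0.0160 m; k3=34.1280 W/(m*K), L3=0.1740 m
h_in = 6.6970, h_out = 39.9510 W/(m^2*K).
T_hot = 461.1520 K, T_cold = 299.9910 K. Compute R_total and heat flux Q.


R_conv_in = 1/(6.6970*1.2420) = 0.1202
R_1 = 0.0700/(56.5460*1.2420) = 0.0010
R_2 = 0.0160/(73.7130*1.2420) = 0.0002
R_3 = 0.1740/(34.1280*1.2420) = 0.0041
R_conv_out = 1/(39.9510*1.2420) = 0.0202
R_total = 0.1457 K/W
Q = 161.1610 / 0.1457 = 1106.4498 W

R_total = 0.1457 K/W, Q = 1106.4498 W


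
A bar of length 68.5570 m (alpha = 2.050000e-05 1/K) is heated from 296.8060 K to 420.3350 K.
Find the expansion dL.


dT = 123.5290 K
dL = 2.050000e-05 * 68.5570 * 123.5290 = 0.173610 m
L_final = 68.730610 m

dL = 0.173610 m


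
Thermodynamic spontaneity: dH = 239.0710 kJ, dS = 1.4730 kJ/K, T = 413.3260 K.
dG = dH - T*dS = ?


T*dS = 413.3260 * 1.4730 = 608.8292 kJ
dG = 239.0710 - 608.8292 = -369.7582 kJ (spontaneous)

dG = -369.7582 kJ, spontaneous


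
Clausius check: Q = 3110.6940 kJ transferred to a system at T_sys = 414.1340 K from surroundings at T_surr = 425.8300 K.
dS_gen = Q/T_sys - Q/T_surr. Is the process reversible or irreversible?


dS_sys = 3110.6940/414.1340 = 7.5113 kJ/K
dS_surr = -3110.6940/425.8300 = -7.3050 kJ/K
dS_gen = 7.5113 - 7.3050 = 0.2063 kJ/K (irreversible)

dS_gen = 0.2063 kJ/K, irreversible


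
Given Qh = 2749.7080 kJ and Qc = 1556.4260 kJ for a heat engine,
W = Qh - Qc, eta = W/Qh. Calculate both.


W = 2749.7080 - 1556.4260 = 1193.2820 kJ
eta = 1193.2820 / 2749.7080 = 0.4340 = 43.3967%

W = 1193.2820 kJ, eta = 43.3967%


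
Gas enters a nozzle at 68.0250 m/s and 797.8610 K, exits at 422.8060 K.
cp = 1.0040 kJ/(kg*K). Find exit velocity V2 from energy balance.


dT = 375.0550 K
2*cp*1000*dT = 753110.4400
V1^2 = 4627.4006
V2 = sqrt(757737.8406) = 870.4814 m/s

870.4814 m/s


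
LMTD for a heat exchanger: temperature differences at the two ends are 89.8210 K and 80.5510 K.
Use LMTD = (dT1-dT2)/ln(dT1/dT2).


dT1/dT2 = 1.1151
ln(dT1/dT2) = 0.1089
LMTD = 9.2700 / 0.1089 = 85.1019 K

85.1019 K


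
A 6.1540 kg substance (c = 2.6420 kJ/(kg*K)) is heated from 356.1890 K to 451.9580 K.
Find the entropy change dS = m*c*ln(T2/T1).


T2/T1 = 1.2689
ln(T2/T1) = 0.2381
dS = 6.1540 * 2.6420 * 0.2381 = 3.8717 kJ/K

3.8717 kJ/K


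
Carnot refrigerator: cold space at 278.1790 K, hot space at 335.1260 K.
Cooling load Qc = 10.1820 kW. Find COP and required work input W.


COP = 278.1790 / 56.9470 = 4.8849
W = 10.1820 / 4.8849 = 2.0844 kW

COP = 4.8849, W = 2.0844 kW


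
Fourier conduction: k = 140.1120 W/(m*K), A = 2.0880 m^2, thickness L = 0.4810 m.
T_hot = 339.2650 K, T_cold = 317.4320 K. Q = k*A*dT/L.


dT = 21.8330 K
Q = 140.1120 * 2.0880 * 21.8330 / 0.4810 = 13279.2689 W

13279.2689 W


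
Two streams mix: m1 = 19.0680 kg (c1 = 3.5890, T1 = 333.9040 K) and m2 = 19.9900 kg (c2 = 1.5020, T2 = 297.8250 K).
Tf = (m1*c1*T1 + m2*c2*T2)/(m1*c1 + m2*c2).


num = 31792.9273
den = 98.4600
Tf = 322.9019 K

322.9019 K


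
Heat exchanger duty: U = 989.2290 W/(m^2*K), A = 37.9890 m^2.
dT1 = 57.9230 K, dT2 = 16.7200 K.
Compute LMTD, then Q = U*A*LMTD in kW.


LMTD = 33.1611 K
Q = 989.2290 * 37.9890 * 33.1611 = 1246189.3030 W = 1246.1893 kW

1246.1893 kW


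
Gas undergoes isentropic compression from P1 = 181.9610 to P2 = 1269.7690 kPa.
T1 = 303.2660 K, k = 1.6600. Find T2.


(k-1)/k = 0.3976
(P2/P1)^exp = 2.1650
T2 = 303.2660 * 2.1650 = 656.5823 K

656.5823 K


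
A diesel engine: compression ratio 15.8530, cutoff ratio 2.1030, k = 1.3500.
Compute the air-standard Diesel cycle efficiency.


r^(k-1) = 2.6305
rc^k = 2.7279
eta = 0.5589 = 55.8859%

55.8859%


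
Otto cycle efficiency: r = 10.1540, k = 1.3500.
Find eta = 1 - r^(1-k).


r^(k-1) = 2.2507
eta = 1 - 1/2.2507 = 0.5557 = 55.5699%

55.5699%


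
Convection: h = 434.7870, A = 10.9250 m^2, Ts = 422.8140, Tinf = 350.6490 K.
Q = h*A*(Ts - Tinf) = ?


dT = 72.1650 K
Q = 434.7870 * 10.9250 * 72.1650 = 342787.2121 W

342787.2121 W


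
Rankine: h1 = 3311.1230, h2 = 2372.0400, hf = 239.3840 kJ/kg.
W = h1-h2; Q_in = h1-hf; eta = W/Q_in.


W = 939.0830 kJ/kg
Q_in = 3071.7390 kJ/kg
eta = 0.3057 = 30.5717%

eta = 30.5717%


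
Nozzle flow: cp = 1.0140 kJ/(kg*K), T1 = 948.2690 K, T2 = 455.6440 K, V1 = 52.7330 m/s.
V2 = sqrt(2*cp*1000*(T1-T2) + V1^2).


dT = 492.6250 K
2*cp*1000*dT = 999043.5000
V1^2 = 2780.7693
V2 = sqrt(1001824.2693) = 1000.9117 m/s

1000.9117 m/s


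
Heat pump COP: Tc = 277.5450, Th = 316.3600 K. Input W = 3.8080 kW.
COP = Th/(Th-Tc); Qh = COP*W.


COP = 316.3600 / 38.8150 = 8.1505
Qh = 8.1505 * 3.8080 = 31.0369 kW

COP = 8.1505, Qh = 31.0369 kW


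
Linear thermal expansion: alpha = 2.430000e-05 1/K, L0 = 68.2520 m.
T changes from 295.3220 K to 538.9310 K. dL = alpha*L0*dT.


dT = 243.6090 K
dL = 2.430000e-05 * 68.2520 * 243.6090 = 0.404031 m
L_final = 68.656031 m

dL = 0.404031 m


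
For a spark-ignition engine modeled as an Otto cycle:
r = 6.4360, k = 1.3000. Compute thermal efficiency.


r^(k-1) = 1.7482
eta = 1 - 1/1.7482 = 0.4280 = 42.7975%

42.7975%


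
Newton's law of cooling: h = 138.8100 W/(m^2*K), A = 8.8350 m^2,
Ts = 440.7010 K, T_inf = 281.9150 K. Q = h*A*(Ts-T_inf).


dT = 158.7860 K
Q = 138.8100 * 8.8350 * 158.7860 = 194732.9830 W

194732.9830 W


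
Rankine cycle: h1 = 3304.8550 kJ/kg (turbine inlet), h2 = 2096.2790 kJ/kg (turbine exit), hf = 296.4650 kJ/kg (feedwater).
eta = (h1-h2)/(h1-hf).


W = 1208.5760 kJ/kg
Q_in = 3008.3900 kJ/kg
eta = 0.4017 = 40.1735%

eta = 40.1735%


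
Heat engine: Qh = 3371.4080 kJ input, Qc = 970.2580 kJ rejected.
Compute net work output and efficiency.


W = 3371.4080 - 970.2580 = 2401.1500 kJ
eta = 2401.1500 / 3371.4080 = 0.7122 = 71.2210%

W = 2401.1500 kJ, eta = 71.2210%


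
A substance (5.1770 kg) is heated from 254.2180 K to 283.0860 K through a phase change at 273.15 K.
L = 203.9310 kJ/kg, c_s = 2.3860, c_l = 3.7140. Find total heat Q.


Q1 (sensible, solid) = 5.1770 * 2.3860 * 18.9320 = 233.8542 kJ
Q2 (latent) = 5.1770 * 203.9310 = 1055.7508 kJ
Q3 (sensible, liquid) = 5.1770 * 3.7140 * 9.9360 = 191.0432 kJ
Q_total = 1480.6482 kJ

1480.6482 kJ


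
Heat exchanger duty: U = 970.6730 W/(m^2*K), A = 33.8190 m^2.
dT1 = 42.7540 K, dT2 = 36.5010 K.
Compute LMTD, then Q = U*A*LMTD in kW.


LMTD = 39.5451 K
Q = 970.6730 * 33.8190 * 39.5451 = 1298155.7990 W = 1298.1558 kW

1298.1558 kW


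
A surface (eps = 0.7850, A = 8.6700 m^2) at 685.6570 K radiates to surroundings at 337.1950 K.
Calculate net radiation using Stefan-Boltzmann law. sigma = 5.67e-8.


T^4 = 2.2102e+11
Tsurr^4 = 1.2928e+10
Q = 0.7850 * 5.67e-8 * 8.6700 * 2.0809e+11 = 80301.4636 W

80301.4636 W


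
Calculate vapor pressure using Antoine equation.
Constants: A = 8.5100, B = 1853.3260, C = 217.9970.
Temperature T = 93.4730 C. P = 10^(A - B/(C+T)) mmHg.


C+T = 311.4700
B/(C+T) = 5.9503
log10(P) = 8.5100 - 5.9503 = 2.5597
P = 10^2.5597 = 362.8647 mmHg

362.8647 mmHg


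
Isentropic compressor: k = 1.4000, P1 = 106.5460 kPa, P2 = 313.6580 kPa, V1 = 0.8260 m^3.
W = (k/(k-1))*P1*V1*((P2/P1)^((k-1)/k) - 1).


(k-1)/k = 0.2857
(P2/P1)^exp = 1.3614
W = 3.5000 * 106.5460 * 0.8260 * (1.3614 - 1) = 111.3115 kJ

111.3115 kJ


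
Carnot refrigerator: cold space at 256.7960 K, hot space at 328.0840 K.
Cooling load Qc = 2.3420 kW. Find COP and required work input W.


COP = 256.7960 / 71.2880 = 3.6022
W = 2.3420 / 3.6022 = 0.6502 kW

COP = 3.6022, W = 0.6502 kW


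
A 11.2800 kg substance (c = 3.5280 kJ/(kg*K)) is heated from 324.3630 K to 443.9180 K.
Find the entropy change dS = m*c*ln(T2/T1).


T2/T1 = 1.3686
ln(T2/T1) = 0.3138
dS = 11.2800 * 3.5280 * 0.3138 = 12.4870 kJ/K

12.4870 kJ/K


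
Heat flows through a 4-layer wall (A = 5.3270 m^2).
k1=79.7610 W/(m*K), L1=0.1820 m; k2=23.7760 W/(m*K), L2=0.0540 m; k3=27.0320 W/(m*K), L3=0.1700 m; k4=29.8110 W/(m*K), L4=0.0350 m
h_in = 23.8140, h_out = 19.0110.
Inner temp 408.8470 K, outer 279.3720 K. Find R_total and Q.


R_conv_in = 1/(23.8140*5.3270) = 0.0079
R_1 = 0.1820/(79.7610*5.3270) = 0.0004
R_2 = 0.0540/(23.7760*5.3270) = 0.0004
R_3 = 0.1700/(27.0320*5.3270) = 0.0012
R_4 = 0.0350/(29.8110*5.3270) = 0.0002
R_conv_out = 1/(19.0110*5.3270) = 0.0099
R_total = 0.0200 K/W
Q = 129.4750 / 0.0200 = 6469.5508 W

R_total = 0.0200 K/W, Q = 6469.5508 W


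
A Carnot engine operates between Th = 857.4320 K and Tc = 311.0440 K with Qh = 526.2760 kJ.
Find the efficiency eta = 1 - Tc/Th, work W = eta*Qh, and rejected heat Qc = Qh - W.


eta = 1 - 311.0440/857.4320 = 0.6372
W = 0.6372 * 526.2760 = 335.3629 kJ
Qc = 526.2760 - 335.3629 = 190.9131 kJ

eta = 63.7238%, W = 335.3629 kJ, Qc = 190.9131 kJ


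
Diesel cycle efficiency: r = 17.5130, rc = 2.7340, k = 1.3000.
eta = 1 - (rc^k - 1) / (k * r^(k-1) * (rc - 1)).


r^(k-1) = 2.3605
rc^k = 3.6969
eta = 0.4932 = 49.3167%

49.3167%


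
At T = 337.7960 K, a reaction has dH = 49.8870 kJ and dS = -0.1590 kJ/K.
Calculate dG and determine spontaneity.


T*dS = 337.7960 * -0.1590 = -53.7096 kJ
dG = 49.8870 + 53.7096 = 103.5966 kJ (non-spontaneous)

dG = 103.5966 kJ, non-spontaneous


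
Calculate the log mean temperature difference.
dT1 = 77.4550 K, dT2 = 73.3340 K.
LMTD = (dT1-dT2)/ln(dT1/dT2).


dT1/dT2 = 1.0562
ln(dT1/dT2) = 0.0547
LMTD = 4.1210 / 0.0547 = 75.3757 K

75.3757 K


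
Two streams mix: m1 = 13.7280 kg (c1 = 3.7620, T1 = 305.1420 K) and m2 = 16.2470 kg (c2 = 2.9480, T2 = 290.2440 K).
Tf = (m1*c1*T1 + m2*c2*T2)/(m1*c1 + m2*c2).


num = 29660.5499
den = 99.5409
Tf = 297.9735 K

297.9735 K


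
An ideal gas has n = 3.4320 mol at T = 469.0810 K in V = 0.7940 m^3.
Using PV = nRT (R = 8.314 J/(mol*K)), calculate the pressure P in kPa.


P = nRT/V = 3.4320 * 8.314 * 469.0810 / 0.7940
= 13384.5921 / 0.7940 = 16857.1689 Pa = 16.8572 kPa

16.8572 kPa


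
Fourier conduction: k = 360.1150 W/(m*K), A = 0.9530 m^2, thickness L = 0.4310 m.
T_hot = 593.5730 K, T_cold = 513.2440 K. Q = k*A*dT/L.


dT = 80.3290 K
Q = 360.1150 * 0.9530 * 80.3290 / 0.4310 = 63963.0556 W

63963.0556 W


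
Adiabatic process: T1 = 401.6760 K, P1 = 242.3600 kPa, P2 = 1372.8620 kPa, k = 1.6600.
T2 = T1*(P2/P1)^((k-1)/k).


(k-1)/k = 0.3976
(P2/P1)^exp = 1.9927
T2 = 401.6760 * 1.9927 = 800.4375 K

800.4375 K


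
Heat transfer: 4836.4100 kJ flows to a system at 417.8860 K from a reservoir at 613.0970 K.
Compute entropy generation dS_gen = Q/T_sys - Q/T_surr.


dS_sys = 4836.4100/417.8860 = 11.5735 kJ/K
dS_surr = -4836.4100/613.0970 = -7.8885 kJ/K
dS_gen = 11.5735 - 7.8885 = 3.6850 kJ/K (irreversible)

dS_gen = 3.6850 kJ/K, irreversible


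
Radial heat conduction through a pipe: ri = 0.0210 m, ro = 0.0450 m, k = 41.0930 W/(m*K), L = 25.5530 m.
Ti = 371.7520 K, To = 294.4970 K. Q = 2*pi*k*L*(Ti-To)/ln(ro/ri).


dT = 77.2550 K
ln(ro/ri) = 0.7621
Q = 2*pi*41.0930*25.5530*77.2550 / 0.7621 = 668777.1451 W

668777.1451 W


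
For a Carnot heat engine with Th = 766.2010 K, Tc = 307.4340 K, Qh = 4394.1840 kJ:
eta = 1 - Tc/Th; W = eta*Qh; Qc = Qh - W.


eta = 1 - 307.4340/766.2010 = 0.5988
W = 0.5988 * 4394.1840 = 2631.0415 kJ
Qc = 4394.1840 - 2631.0415 = 1763.1425 kJ

eta = 59.8755%, W = 2631.0415 kJ, Qc = 1763.1425 kJ


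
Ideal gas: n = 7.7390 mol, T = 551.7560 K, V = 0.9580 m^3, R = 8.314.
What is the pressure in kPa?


P = nRT/V = 7.7390 * 8.314 * 551.7560 / 0.9580
= 35501.1099 / 0.9580 = 37057.5260 Pa = 37.0575 kPa

37.0575 kPa


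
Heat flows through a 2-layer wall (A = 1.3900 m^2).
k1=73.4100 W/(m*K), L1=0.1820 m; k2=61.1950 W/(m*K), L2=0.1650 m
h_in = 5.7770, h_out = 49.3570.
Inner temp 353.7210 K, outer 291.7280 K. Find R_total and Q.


R_conv_in = 1/(5.7770*1.3900) = 0.1245
R_1 = 0.1820/(73.4100*1.3900) = 0.0018
R_2 = 0.1650/(61.1950*1.3900) = 0.0019
R_conv_out = 1/(49.3570*1.3900) = 0.0146
R_total = 0.1428 K/W
Q = 61.9930 / 0.1428 = 434.0278 W

R_total = 0.1428 K/W, Q = 434.0278 W


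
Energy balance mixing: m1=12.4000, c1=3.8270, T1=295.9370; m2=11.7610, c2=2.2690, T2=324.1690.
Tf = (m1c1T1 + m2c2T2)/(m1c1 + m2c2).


num = 22694.3107
den = 74.1405
Tf = 306.0987 K

306.0987 K


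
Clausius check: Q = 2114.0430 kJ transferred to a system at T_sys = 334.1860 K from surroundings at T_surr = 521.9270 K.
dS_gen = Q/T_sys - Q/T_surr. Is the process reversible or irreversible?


dS_sys = 2114.0430/334.1860 = 6.3259 kJ/K
dS_surr = -2114.0430/521.9270 = -4.0505 kJ/K
dS_gen = 6.3259 - 4.0505 = 2.2755 kJ/K (irreversible)

dS_gen = 2.2755 kJ/K, irreversible


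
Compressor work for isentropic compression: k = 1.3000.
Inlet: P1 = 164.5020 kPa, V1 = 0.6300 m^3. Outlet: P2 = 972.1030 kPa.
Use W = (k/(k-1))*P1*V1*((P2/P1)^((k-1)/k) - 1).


(k-1)/k = 0.2308
(P2/P1)^exp = 1.5068
W = 4.3333 * 164.5020 * 0.6300 * (1.5068 - 1) = 227.5871 kJ

227.5871 kJ


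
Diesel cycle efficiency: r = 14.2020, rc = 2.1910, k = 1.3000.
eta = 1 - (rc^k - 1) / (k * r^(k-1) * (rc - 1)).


r^(k-1) = 2.2167
rc^k = 2.7723
eta = 0.4836 = 48.3620%

48.3620%


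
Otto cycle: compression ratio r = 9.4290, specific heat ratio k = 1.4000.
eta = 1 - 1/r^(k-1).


r^(k-1) = 2.4535
eta = 1 - 1/2.4535 = 0.5924 = 59.2419%

59.2419%


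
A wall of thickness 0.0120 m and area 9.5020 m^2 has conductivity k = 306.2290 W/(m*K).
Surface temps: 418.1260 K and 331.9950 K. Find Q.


dT = 86.1310 K
Q = 306.2290 * 9.5020 * 86.1310 / 0.0120 = 2.0885e+07 W

2.0885e+07 W


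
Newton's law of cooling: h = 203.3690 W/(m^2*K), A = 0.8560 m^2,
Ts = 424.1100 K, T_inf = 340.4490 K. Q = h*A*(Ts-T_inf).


dT = 83.6610 K
Q = 203.3690 * 0.8560 * 83.6610 = 14564.0301 W

14564.0301 W


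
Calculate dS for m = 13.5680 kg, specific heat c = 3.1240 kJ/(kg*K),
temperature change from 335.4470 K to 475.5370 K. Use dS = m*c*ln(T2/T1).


T2/T1 = 1.4176
ln(T2/T1) = 0.3490
dS = 13.5680 * 3.1240 * 0.3490 = 14.7920 kJ/K

14.7920 kJ/K


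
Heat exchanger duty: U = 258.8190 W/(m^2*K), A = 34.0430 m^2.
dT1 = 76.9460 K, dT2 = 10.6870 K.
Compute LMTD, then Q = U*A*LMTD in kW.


LMTD = 33.5646 K
Q = 258.8190 * 34.0430 * 33.5646 = 295736.5663 W = 295.7366 kW

295.7366 kW


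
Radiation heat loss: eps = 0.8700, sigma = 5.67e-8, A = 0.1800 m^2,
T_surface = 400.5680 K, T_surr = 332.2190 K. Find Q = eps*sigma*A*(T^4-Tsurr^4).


T^4 = 2.5746e+10
Tsurr^4 = 1.2181e+10
Q = 0.8700 * 5.67e-8 * 0.1800 * 1.3564e+10 = 120.4404 W

120.4404 W


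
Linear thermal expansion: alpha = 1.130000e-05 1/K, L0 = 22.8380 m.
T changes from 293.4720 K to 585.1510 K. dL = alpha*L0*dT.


dT = 291.6790 K
dL = 1.130000e-05 * 22.8380 * 291.6790 = 0.075273 m
L_final = 22.913273 m

dL = 0.075273 m


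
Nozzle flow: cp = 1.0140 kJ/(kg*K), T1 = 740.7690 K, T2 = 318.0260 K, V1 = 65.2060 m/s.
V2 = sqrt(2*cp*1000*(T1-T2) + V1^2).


dT = 422.7430 K
2*cp*1000*dT = 857322.8040
V1^2 = 4251.8224
V2 = sqrt(861574.6264) = 928.2104 m/s

928.2104 m/s


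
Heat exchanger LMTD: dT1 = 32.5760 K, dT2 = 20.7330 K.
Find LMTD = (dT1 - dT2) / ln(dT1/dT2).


dT1/dT2 = 1.5712
ln(dT1/dT2) = 0.4518
LMTD = 11.8430 / 0.4518 = 26.2101 K

26.2101 K


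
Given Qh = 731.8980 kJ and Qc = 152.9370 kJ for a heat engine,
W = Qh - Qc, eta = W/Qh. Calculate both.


W = 731.8980 - 152.9370 = 578.9610 kJ
eta = 578.9610 / 731.8980 = 0.7910 = 79.1041%

W = 578.9610 kJ, eta = 79.1041%


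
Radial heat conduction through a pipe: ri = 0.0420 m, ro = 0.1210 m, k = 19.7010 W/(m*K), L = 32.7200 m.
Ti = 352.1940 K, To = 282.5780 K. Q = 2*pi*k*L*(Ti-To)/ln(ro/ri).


dT = 69.6160 K
ln(ro/ri) = 1.0581
Q = 2*pi*19.7010*32.7200*69.6160 / 1.0581 = 266474.2180 W

266474.2180 W


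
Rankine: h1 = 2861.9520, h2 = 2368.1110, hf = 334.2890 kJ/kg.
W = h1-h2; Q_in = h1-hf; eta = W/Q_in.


W = 493.8410 kJ/kg
Q_in = 2527.6630 kJ/kg
eta = 0.1954 = 19.5375%

eta = 19.5375%


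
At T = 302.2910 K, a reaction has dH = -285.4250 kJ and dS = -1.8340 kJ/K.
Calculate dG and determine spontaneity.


T*dS = 302.2910 * -1.8340 = -554.4017 kJ
dG = -285.4250 + 554.4017 = 268.9767 kJ (non-spontaneous)

dG = 268.9767 kJ, non-spontaneous


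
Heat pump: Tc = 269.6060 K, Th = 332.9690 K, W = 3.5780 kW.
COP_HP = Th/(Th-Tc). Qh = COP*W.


COP = 332.9690 / 63.3630 = 5.2549
Qh = 5.2549 * 3.5780 = 18.8022 kW

COP = 5.2549, Qh = 18.8022 kW


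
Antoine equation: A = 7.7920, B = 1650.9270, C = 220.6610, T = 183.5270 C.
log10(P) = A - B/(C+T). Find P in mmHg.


C+T = 404.1880
B/(C+T) = 4.0846
log10(P) = 7.7920 - 4.0846 = 3.7074
P = 10^3.7074 = 5098.5627 mmHg

5098.5627 mmHg


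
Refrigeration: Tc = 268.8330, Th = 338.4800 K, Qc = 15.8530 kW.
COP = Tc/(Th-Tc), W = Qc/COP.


COP = 268.8330 / 69.6470 = 3.8599
W = 15.8530 / 3.8599 = 4.1071 kW

COP = 3.8599, W = 4.1071 kW


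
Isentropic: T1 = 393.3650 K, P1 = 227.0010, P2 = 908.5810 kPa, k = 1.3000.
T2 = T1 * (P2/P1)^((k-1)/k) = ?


(k-1)/k = 0.2308
(P2/P1)^exp = 1.3772
T2 = 393.3650 * 1.3772 = 541.7467 K

541.7467 K


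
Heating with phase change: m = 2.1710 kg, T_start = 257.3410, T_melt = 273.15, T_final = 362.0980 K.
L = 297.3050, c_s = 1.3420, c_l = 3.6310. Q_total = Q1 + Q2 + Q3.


Q1 (sensible, solid) = 2.1710 * 1.3420 * 15.8090 = 46.0592 kJ
Q2 (latent) = 2.1710 * 297.3050 = 645.4492 kJ
Q3 (sensible, liquid) = 2.1710 * 3.6310 * 88.9480 = 701.1683 kJ
Q_total = 1392.6767 kJ

1392.6767 kJ


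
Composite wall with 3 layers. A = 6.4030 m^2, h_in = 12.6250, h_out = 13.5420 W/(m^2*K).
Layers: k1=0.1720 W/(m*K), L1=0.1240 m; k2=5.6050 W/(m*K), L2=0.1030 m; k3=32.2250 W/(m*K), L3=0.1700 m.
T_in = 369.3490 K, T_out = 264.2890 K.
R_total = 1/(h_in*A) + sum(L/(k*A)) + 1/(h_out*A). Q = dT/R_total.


R_conv_in = 1/(12.6250*6.4030) = 0.0124
R_1 = 0.1240/(0.1720*6.4030) = 0.1126
R_2 = 0.1030/(5.6050*6.4030) = 0.0029
R_3 = 0.1700/(32.2250*6.4030) = 0.0008
R_conv_out = 1/(13.5420*6.4030) = 0.0115
R_total = 0.1402 K/W
Q = 105.0600 / 0.1402 = 749.4134 W

R_total = 0.1402 K/W, Q = 749.4134 W


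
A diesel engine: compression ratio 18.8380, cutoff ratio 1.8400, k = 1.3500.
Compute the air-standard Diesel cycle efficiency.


r^(k-1) = 2.7942
rc^k = 2.2777
eta = 0.5968 = 59.6757%

59.6757%


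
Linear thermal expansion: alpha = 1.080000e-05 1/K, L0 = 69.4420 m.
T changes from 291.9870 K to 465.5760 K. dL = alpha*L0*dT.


dT = 173.5890 K
dL = 1.080000e-05 * 69.4420 * 173.5890 = 0.130187 m
L_final = 69.572187 m

dL = 0.130187 m


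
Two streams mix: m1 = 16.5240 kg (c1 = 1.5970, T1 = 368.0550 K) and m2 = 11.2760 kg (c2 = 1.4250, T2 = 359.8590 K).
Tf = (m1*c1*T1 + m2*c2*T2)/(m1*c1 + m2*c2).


num = 15494.8625
den = 42.4571
Tf = 364.9531 K

364.9531 K


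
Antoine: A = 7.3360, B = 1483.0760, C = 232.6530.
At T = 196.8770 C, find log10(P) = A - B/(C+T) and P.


C+T = 429.5300
B/(C+T) = 3.4528
log10(P) = 7.3360 - 3.4528 = 3.8832
P = 10^3.8832 = 7642.0886 mmHg

7642.0886 mmHg


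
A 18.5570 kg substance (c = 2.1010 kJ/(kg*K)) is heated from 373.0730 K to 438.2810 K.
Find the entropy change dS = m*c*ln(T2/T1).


T2/T1 = 1.1748
ln(T2/T1) = 0.1611
dS = 18.5570 * 2.1010 * 0.1611 = 6.2805 kJ/K

6.2805 kJ/K


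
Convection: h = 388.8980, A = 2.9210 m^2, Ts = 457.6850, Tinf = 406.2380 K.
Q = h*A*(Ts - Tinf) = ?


dT = 51.4470 K
Q = 388.8980 * 2.9210 * 51.4470 = 58442.3030 W

58442.3030 W


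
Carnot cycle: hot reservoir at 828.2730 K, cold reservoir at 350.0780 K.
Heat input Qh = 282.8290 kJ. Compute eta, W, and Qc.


eta = 1 - 350.0780/828.2730 = 0.5773
W = 0.5773 * 282.8290 = 163.2884 kJ
Qc = 282.8290 - 163.2884 = 119.5406 kJ

eta = 57.7340%, W = 163.2884 kJ, Qc = 119.5406 kJ


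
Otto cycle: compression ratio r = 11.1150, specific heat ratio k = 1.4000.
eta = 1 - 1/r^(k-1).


r^(k-1) = 2.6204
eta = 1 - 1/2.6204 = 0.6184 = 61.8376%

61.8376%


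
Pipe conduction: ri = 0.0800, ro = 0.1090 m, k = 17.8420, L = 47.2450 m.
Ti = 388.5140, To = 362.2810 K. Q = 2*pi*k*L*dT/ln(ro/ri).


dT = 26.2330 K
ln(ro/ri) = 0.3093
Q = 2*pi*17.8420*47.2450*26.2330 / 0.3093 = 449176.9510 W

449176.9510 W


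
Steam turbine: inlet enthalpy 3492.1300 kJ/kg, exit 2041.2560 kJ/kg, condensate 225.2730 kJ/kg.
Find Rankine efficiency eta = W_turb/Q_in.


W = 1450.8740 kJ/kg
Q_in = 3266.8570 kJ/kg
eta = 0.4441 = 44.4119%

eta = 44.4119%


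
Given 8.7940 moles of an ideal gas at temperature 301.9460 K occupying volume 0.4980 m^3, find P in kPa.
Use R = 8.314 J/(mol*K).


P = nRT/V = 8.7940 * 8.314 * 301.9460 / 0.4980
= 22076.2733 / 0.4980 = 44329.8661 Pa = 44.3299 kPa

44.3299 kPa


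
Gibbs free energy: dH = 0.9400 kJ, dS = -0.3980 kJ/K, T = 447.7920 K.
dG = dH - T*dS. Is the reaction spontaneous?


T*dS = 447.7920 * -0.3980 = -178.2212 kJ
dG = 0.9400 + 178.2212 = 179.1612 kJ (non-spontaneous)

dG = 179.1612 kJ, non-spontaneous


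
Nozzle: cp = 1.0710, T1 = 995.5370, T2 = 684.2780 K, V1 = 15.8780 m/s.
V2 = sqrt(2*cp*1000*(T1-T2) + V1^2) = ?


dT = 311.2590 K
2*cp*1000*dT = 666716.7780
V1^2 = 252.1109
V2 = sqrt(666968.8889) = 816.6816 m/s

816.6816 m/s


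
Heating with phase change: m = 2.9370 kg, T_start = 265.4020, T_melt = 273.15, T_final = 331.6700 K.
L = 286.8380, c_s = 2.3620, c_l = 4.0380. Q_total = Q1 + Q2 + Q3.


Q1 (sensible, solid) = 2.9370 * 2.3620 * 7.7480 = 53.7494 kJ
Q2 (latent) = 2.9370 * 286.8380 = 842.4432 kJ
Q3 (sensible, liquid) = 2.9370 * 4.0380 * 58.5200 = 694.0241 kJ
Q_total = 1590.2167 kJ

1590.2167 kJ


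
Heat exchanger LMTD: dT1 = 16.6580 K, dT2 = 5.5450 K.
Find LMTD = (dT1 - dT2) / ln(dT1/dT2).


dT1/dT2 = 3.0041
ln(dT1/dT2) = 1.1000
LMTD = 11.1130 / 1.1000 = 10.1028 K

10.1028 K


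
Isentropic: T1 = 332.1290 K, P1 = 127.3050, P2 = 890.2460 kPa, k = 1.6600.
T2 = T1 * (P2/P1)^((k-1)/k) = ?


(k-1)/k = 0.3976
(P2/P1)^exp = 2.1669
T2 = 332.1290 * 2.1669 = 719.6764 K

719.6764 K


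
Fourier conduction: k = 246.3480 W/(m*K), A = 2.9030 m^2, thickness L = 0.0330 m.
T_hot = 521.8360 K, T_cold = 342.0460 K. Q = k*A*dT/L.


dT = 179.7900 K
Q = 246.3480 * 2.9030 * 179.7900 / 0.0330 = 3896257.6603 W

3896257.6603 W


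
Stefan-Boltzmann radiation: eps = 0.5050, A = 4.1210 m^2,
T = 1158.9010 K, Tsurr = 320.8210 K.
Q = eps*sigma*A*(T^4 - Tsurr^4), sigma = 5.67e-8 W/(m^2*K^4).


T^4 = 1.8038e+12
Tsurr^4 = 1.0594e+10
Q = 0.5050 * 5.67e-8 * 4.1210 * 1.7932e+12 = 211594.4328 W

211594.4328 W


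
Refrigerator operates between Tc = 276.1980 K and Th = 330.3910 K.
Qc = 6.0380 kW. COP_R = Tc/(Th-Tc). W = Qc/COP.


COP = 276.1980 / 54.1930 = 5.0966
W = 6.0380 / 5.0966 = 1.1847 kW

COP = 5.0966, W = 1.1847 kW


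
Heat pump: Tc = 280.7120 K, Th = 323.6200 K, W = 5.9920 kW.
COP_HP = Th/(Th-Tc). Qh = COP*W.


COP = 323.6200 / 42.9080 = 7.5422
Qh = 7.5422 * 5.9920 = 45.1928 kW

COP = 7.5422, Qh = 45.1928 kW


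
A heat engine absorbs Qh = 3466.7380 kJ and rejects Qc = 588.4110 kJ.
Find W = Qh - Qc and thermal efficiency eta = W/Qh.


W = 3466.7380 - 588.4110 = 2878.3270 kJ
eta = 2878.3270 / 3466.7380 = 0.8303 = 83.0270%

W = 2878.3270 kJ, eta = 83.0270%


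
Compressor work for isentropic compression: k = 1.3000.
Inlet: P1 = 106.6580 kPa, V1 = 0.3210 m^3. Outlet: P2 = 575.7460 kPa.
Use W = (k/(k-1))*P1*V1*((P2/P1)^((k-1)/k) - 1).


(k-1)/k = 0.2308
(P2/P1)^exp = 1.4756
W = 4.3333 * 106.6580 * 0.3210 * (1.4756 - 1) = 70.5653 kJ

70.5653 kJ


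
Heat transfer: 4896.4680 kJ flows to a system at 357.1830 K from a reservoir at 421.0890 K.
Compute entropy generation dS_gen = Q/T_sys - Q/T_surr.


dS_sys = 4896.4680/357.1830 = 13.7086 kJ/K
dS_surr = -4896.4680/421.0890 = -11.6281 kJ/K
dS_gen = 13.7086 - 11.6281 = 2.0805 kJ/K (irreversible)

dS_gen = 2.0805 kJ/K, irreversible


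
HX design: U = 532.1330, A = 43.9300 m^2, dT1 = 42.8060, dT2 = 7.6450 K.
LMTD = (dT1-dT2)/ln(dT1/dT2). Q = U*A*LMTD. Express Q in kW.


LMTD = 20.4113 K
Q = 532.1330 * 43.9300 * 20.4113 = 477146.2390 W = 477.1462 kW

477.1462 kW


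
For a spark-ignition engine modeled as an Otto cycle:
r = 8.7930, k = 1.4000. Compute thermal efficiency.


r^(k-1) = 2.3859
eta = 1 - 1/2.3859 = 0.5809 = 58.0873%

58.0873%


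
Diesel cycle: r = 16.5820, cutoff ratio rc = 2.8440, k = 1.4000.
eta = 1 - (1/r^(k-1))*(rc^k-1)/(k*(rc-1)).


r^(k-1) = 3.0751
rc^k = 4.3202
eta = 0.5818 = 58.1768%

58.1768%


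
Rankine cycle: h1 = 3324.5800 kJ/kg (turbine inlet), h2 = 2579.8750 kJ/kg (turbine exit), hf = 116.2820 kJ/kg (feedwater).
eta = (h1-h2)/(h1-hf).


W = 744.7050 kJ/kg
Q_in = 3208.2980 kJ/kg
eta = 0.2321 = 23.2118%

eta = 23.2118%


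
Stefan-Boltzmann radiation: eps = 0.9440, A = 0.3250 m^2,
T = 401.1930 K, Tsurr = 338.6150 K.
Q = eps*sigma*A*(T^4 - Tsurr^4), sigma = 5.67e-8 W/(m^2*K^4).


T^4 = 2.5907e+10
Tsurr^4 = 1.3147e+10
Q = 0.9440 * 5.67e-8 * 0.3250 * 1.2760e+10 = 221.9645 W

221.9645 W


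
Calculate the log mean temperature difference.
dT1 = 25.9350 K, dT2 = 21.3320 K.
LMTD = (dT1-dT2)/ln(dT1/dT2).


dT1/dT2 = 1.2158
ln(dT1/dT2) = 0.1954
LMTD = 4.6030 / 0.1954 = 23.5586 K

23.5586 K


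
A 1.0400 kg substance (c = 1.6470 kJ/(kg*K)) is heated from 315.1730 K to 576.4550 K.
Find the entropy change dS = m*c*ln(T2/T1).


T2/T1 = 1.8290
ln(T2/T1) = 0.6038
dS = 1.0400 * 1.6470 * 0.6038 = 1.0342 kJ/K

1.0342 kJ/K
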